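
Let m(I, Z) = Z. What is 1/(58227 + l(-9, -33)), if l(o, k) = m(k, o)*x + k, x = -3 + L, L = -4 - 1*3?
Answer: 1/58284 ≈ 1.7157e-5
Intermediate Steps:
L = -7 (L = -4 - 3 = -7)
x = -10 (x = -3 - 7 = -10)
l(o, k) = k - 10*o (l(o, k) = o*(-10) + k = -10*o + k = k - 10*o)
1/(58227 + l(-9, -33)) = 1/(58227 + (-33 - 10*(-9))) = 1/(58227 + (-33 + 90)) = 1/(58227 + 57) = 1/58284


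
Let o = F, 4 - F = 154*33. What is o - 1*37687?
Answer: -42765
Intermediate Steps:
F = -5078 (F = 4 - 154*33 = 4 - 1*5082 = 4 - 5082 = -5078)
o = -5078
o - 1*37687 = -5078 - 1*37687 = -5078 - 37687 = -42765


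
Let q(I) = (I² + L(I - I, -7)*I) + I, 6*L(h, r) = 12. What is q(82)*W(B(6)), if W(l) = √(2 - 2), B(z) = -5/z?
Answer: 0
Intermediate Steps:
L(h, r) = 2 (L(h, r) = (⅙)*12 = 2)
q(I) = I² + 3*I (q(I) = (I² + 2*I) + I = I² + 3*I)
W(l) = 0 (W(l) = √0 = 0)
q(82)*W(B(6)) = (82*(3 + 82))*0 = (82*85)*0 = 6970*0 = 0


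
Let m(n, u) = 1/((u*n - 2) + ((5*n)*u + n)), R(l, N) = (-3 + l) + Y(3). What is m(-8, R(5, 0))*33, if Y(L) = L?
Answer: -33/250 ≈ -0.13200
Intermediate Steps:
R(l, N) = l (R(l, N) = (-3 + l) + 3 = l)
m(n, u) = 1/(-2 + n + 6*n*u) (m(n, u) = 1/((n*u - 2) + (5*n*u + n)) = 1/((-2 + n*u) + (n + 5*n*u)) = 1/(-2 + n + 6*n*u))
m(-8, R(5, 0))*33 = 33/(-2 - 8 + 6*(-8)*5) = 33/(-2 - 8 - 240) = 33/(-250) = -1/250*33 = -33/250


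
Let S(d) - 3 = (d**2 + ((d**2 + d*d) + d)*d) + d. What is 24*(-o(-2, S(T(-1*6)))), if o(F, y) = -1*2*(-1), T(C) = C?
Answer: -48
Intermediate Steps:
S(d) = 3 + d + d**2 + d*(d + 2*d**2) (S(d) = 3 + ((d**2 + ((d**2 + d*d) + d)*d) + d) = 3 + ((d**2 + ((d**2 + d**2) + d)*d) + d) = 3 + ((d**2 + (2*d**2 + d)*d) + d) = 3 + ((d**2 + (d + 2*d**2)*d) + d) = 3 + ((d**2 + d*(d + 2*d**2)) + d) = 3 + (d + d**2 + d*(d + 2*d**2)) = 3 + d + d**2 + d*(d + 2*d**2))
o(F, y) = 2 (o(F, y) = -2*(-1) = 2)
24*(-o(-2, S(T(-1*6)))) = 24*(-1*2) = 24*(-2) = -48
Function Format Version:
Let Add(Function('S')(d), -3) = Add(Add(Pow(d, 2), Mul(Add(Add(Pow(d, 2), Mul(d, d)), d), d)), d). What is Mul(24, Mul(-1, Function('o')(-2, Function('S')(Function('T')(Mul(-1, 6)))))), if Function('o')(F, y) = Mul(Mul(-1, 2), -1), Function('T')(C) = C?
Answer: -48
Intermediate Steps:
Function('S')(d) = Add(3, d, Pow(d, 2), Mul(d, Add(d, Mul(2, Pow(d, 2))))) (Function('S')(d) = Add(3, Add(Add(Pow(d, 2), Mul(Add(Add(Pow(d, 2), Mul(d, d)), d), d)), d)) = Add(3, Add(Add(Pow(d, 2), Mul(Add(Add(Pow(d, 2), Pow(d, 2)), d), d)), d)) = Add(3, Add(Add(Pow(d, 2), Mul(Add(Mul(2, Pow(d, 2)), d), d)), d)) = Add(3, Add(Add(Pow(d, 2), Mul(Add(d, Mul(2, Pow(d, 2))), d)), d)) = Add(3, Add(Add(Pow(d, 2), Mul(d, Add(d, Mul(2, Pow(d, 2))))), d)) = Add(3, Add(d, Pow(d, 2), Mul(d, Add(d, Mul(2, Pow(d, 2)))))) = Add(3, d, Pow(d, 2), Mul(d, Add(d, Mul(2, Pow(d, 2))))))
Function('o')(F, y) = 2 (Function('o')(F, y) = Mul(-2, -1) = 2)
Mul(24, Mul(-1, Function('o')(-2, Function('S')(Function('T')(Mul(-1, 6)))))) = Mul(24, Mul(-1, 2)) = Mul(24, -2) = -48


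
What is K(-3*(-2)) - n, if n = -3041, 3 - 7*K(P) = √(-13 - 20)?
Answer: 21290/7 - I*√33/7 ≈ 3041.4 - 0.82065*I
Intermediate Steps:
K(P) = 3/7 - I*√33/7 (K(P) = 3/7 - √(-13 - 20)/7 = 3/7 - I*√33/7)
K(-3*(-2)) - n = (3/7 - I*√33/7) - 1*(-3041) = (3/7 - I*√33/7) + 3041 = 21290/7 - I*√33/7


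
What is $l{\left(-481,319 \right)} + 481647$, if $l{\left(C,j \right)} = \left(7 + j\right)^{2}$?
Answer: $587923$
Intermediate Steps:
$l{\left(-481,319 \right)} + 481647 = \left(7 + 319\right)^{2} + 481647 = 326^{2} + 481647 = 106276 + 481647 = 587923$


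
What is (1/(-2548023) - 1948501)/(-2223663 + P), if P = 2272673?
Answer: -190954821674/4803023355 ≈ -39.757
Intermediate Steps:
(1/(-2548023) - 1948501)/(-2223663 + P) = (1/(-2548023) - 1948501)/(-2223663 + 2272673) = (-1/2548023 - 1948501)/49010 = -4964825363524/2548023*1/49010 = -190954821674/4803023355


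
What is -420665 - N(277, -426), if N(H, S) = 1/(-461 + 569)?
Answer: -45431821/108 ≈ -4.2067e+5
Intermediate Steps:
N(H, S) = 1/108
-420665 - N(277, -426) = -420665 - 1*1/108 = -420665 - 1/108 = -45431821/108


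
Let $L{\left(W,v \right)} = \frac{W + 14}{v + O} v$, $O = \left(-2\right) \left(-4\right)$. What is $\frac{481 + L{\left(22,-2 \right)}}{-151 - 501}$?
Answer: $- \frac{469}{652} \approx -0.71933$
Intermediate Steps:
$O = 8$
$L{\left(W,v \right)} = \frac{v \left(14 + W\right)}{8 + v}$ ($L{\left(W,v \right)} = \frac{W + 14}{v + 8} v = \frac{14 + W}{8 + v} v = \frac{v \left(14 + W\right)}{8 + v}$)
$\frac{481 + L{\left(22,-2 \right)}}{-151 - 501} = \frac{481 - \frac{2 \left(14 + 22\right)}{8 - 2}}{-151 - 501} = \frac{481 - 2 \cdot \frac{1}{6} \cdot 36}{-652} = \left(481 - \frac{1}{3} \cdot 36\right) \left(- \frac{1}{652}\right) = \left(481 - 12\right) \left(- \frac{1}{652}\right) = 469 \left(- \frac{1}{652}\right) = - \frac{469}{652}$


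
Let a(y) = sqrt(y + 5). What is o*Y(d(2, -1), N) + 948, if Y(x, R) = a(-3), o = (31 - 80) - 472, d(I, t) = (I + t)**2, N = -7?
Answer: 948 - 521*sqrt(2) ≈ 211.19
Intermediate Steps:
o = -521 (o = -49 - 472 = -521)
a(y) = sqrt(5 + y)
Y(x, R) = sqrt(2) (Y(x, R) = sqrt(5 - 3) = sqrt(2))
o*Y(d(2, -1), N) + 948 = -521*sqrt(2) + 948 = 948 - 521*sqrt(2)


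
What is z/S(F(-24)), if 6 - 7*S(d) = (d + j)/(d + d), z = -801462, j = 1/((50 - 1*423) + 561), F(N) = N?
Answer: -50626751616/49633 ≈ -1.0200e+6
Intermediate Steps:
j = 1/188 (j = 1/((50 - 423) + 561) = 1/(-373 + 561) = 1/188 ≈ 0.0053191)
S(d) = 6/7 - (1/188 + d)/(14*d) (S(d) = 6/7 - (d + 1/188)/(7*(d + d)) = 6/7 - (1/188 + d)/(7*(2*d)) = 6/7 - (1/188 + d)*1/(2*d)/7 = 6/7 - (1/188 + d)/(14*d))
z/S(F(-24)) = -801462*(-63168/(-1 + 2068*(-24))) = -801462*(-63168/(-1 - 49632)) = -801462/((1/2632)*(-1/24)*(-49633)) = -801462/49633/63168 = -801462*63168/49633 = -50626751616/49633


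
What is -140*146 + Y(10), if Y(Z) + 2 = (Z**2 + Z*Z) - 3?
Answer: -20245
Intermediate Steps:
Y(Z) = -5 + 2*Z**2 (Y(Z) = -2 + ((Z**2 + Z*Z) - 3) = -2 + ((Z**2 + Z**2) - 3) = -2 + (2*Z**2 - 3) = -2 + (-3 + 2*Z**2) = -5 + 2*Z**2)
-140*146 + Y(10) = -140*146 + (-5 + 2*10**2) = -20440 + (-5 + 2*100) = -20440 + (-5 + 200) = -20440 + 195 = -20245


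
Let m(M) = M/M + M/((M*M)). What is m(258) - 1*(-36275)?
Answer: 9359209/258 ≈ 36276.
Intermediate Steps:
m(M) = 1 + 1/M (m(M) = 1 + M/(M²) = 1 + M/M² = 1 + 1/M)
m(258) - 1*(-36275) = (1 + 258)/258 - 1*(-36275) = (1/258)*259 + 36275 = 259/258 + 36275 = 9359209/258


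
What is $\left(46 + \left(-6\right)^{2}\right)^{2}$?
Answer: $6724$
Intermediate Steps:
$\left(46 + \left(-6\right)^{2}\right)^{2} = \left(46 + 36\right)^{2} = 82^{2} = 6724$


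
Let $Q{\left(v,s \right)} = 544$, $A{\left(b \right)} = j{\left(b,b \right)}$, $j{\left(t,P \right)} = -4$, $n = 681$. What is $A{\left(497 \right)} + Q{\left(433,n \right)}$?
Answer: $540$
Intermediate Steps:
$A{\left(b \right)} = -4$
$A{\left(497 \right)} + Q{\left(433,n \right)} = -4 + 544 = 540$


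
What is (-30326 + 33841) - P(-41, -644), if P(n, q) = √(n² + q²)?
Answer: 3515 - √416417 ≈ 2869.7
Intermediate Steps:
(-30326 + 33841) - P(-41, -644) = (-30326 + 33841) - √((-41)² + (-644)²) = 3515 - √(1681 + 414736) = 3515 - √416417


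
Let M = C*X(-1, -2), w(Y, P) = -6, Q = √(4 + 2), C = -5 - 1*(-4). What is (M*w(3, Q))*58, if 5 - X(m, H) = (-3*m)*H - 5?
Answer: 5568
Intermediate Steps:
X(m, H) = 10 + 3*H*m (X(m, H) = 5 - ((-3*m)*H - 5) = 5 - (-3*H*m - 5) = 5 - (-5 - 3*H*m) = 5 + (5 + 3*H*m) = 10 + 3*H*m)
C = -1 (C = -5 + 4 = -1)
Q = √6 ≈ 2.4495
M = -16 (M = -(10 + 3*(-2)*(-1)) = -(10 + 6) = -1*16 = -16)
(M*w(3, Q))*58 = -16*(-6)*58 = 96*58 = 5568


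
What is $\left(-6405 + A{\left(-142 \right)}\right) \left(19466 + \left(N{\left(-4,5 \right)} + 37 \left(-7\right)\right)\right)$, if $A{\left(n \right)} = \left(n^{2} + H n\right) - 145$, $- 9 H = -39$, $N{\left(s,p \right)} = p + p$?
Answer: $\frac{749386132}{3} \approx 2.498 \cdot 10^{8}$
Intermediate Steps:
$N{\left(s,p \right)} = 2 p$
$H = \frac{13}{3}$ ($H = \left(- \frac{1}{9}\right) \left(-39\right) = \frac{13}{3} \approx 4.3333$)
$A{\left(n \right)} = -145 + n^{2} + \frac{13 n}{3}$ ($A{\left(n \right)} = \left(n^{2} + \frac{13 n}{3}\right) - 145 = -145 + n^{2} + \frac{13 n}{3}$)
$\left(-6405 + A{\left(-142 \right)}\right) \left(19466 + \left(N{\left(-4,5 \right)} + 37 \left(-7\right)\right)\right) = \left(-6405 + \left(-145 + \left(-142\right)^{2} + \frac{13}{3} \left(-142\right)\right)\right) \left(19466 + \left(2 \cdot 5 + 37 \left(-7\right)\right)\right) = \left(-6405 - - \frac{58211}{3}\right) \left(19466 + \left(10 - 259\right)\right) = \left(-6405 + \frac{58211}{3}\right) \left(19466 - 249\right) = \frac{38996}{3} \cdot 19217 = \frac{749386132}{3}$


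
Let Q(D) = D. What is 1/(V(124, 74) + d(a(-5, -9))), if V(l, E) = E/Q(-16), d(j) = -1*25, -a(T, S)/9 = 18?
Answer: -8/237 ≈ -0.033755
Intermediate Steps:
a(T, S) = -162 (a(T, S) = -9*18 = -162)
d(j) = -25
V(l, E) = -E/16 (V(l, E) = E/(-16) = E*(-1/16) = -E/16)
1/(V(124, 74) + d(a(-5, -9))) = 1/(-1/16*74 - 25) = 1/(-37/8 - 25) = 1/(-237/8) = -8/237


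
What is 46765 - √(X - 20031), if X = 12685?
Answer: 46765 - I*√7346 ≈ 46765.0 - 85.709*I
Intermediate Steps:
46765 - √(X - 20031) = 46765 - √(12685 - 20031) = 46765 - √(-7346) = 46765 - I*√7346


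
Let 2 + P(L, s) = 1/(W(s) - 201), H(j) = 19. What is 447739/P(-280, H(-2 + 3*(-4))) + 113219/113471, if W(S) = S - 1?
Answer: -9297345197254/41643857 ≈ -2.2326e+5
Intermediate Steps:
W(S) = -1 + S
P(L, s) = -2 + 1/(-202 + s) (P(L, s) = -2 + 1/((-1 + s) - 201) = -2 + 1/(-202 + s))
447739/P(-280, H(-2 + 3*(-4))) + 113219/113471 = 447739/(((405 - 2*19)/(-202 + 19))) + 113219/113471 = 447739/(((405 - 38)/(-183))) + 113219*(1/113471) = 447739/((-1/183*367)) + 113219/113471 = 447739/(-367/183) + 113219/113471 = 447739*(-183/367) + 113219/113471 = -81936237/367 + 113219/113471 = -9297345197254/41643857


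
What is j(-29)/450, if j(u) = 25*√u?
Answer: I*√29/18 ≈ 0.29918*I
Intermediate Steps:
j(-29)/450 = (25*√(-29))/450 = (25*(I*√29))*(1/450) = (25*I*√29)*(1/450) = I*√29/18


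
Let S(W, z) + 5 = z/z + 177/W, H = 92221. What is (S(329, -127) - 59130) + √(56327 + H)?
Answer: -19454909/329 + 2*√37137 ≈ -58748.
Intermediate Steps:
S(W, z) = -4 + 177/W (S(W, z) = -5 + (z/z + 177/W) = -5 + (1 + 177/W) = -4 + 177/W)
(S(329, -127) - 59130) + √(56327 + H) = ((-4 + 177/329) - 59130) + √(56327 + 92221) = ((-4 + 177*(1/329)) - 59130) + √148548 = ((-4 + 177/329) - 59130) + 2*√37137 = (-1139/329 - 59130) + 2*√37137 = -19454909/329 + 2*√37137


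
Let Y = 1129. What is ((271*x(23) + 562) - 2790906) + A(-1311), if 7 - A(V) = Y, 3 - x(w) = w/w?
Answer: -2790924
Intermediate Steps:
x(w) = 2 (x(w) = 3 - w/w = 3 - 1*1 = 3 - 1 = 2)
A(V) = -1122 (A(V) = 7 - 1*1129 = 7 - 1129 = -1122)
((271*x(23) + 562) - 2790906) + A(-1311) = ((271*2 + 562) - 2790906) - 1122 = ((542 + 562) - 2790906) - 1122 = (1104 - 2790906) - 1122 = -2789802 - 1122 = -2790924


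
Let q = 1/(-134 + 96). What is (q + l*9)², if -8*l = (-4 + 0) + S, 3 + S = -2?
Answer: 2356225/23104 ≈ 101.98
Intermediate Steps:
S = -5 (S = -3 - 2 = -5)
q = -1/38 (q = 1/(-38) = -1/38 ≈ -0.026316)
l = 9/8 (l = -((-4 + 0) - 5)/8 = -(-4 - 5)/8 = -⅛*(-9) = 9/8 ≈ 1.1250)
(q + l*9)² = (-1/38 + (9/8)*9)² = (-1/38 + 81/8)² = (1535/152)² = 2356225/23104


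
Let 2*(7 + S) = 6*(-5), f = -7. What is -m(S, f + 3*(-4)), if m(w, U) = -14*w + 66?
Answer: -374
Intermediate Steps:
S = -22 (S = -7 + (6*(-5))/2 = -7 + (½)*(-30) = -7 - 15 = -22)
m(w, U) = 66 - 14*w
-m(S, f + 3*(-4)) = -(66 - 14*(-22)) = -(66 + 308) = -1*374 = -374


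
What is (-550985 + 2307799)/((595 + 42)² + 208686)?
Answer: 1756814/614455 ≈ 2.8591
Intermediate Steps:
(-550985 + 2307799)/((595 + 42)² + 208686) = 1756814/(637² + 208686) = 1756814/(405769 + 208686) = 1756814/614455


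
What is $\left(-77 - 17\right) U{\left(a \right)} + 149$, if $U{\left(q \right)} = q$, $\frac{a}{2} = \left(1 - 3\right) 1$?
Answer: $525$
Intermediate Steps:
$a = -4$ ($a = 2 \left(1 - 3\right) 1 = 2 \left(\left(-2\right) 1\right) = 2 \left(-2\right) = -4$)
$\left(-77 - 17\right) U{\left(a \right)} + 149 = \left(-77 - 17\right) \left(-4\right) + 149 = \left(-94\right) \left(-4\right) + 149 = 376 + 149 = 525$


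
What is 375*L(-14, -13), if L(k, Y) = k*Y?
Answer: 68250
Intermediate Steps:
L(k, Y) = Y*k
375*L(-14, -13) = 375*(-13*(-14)) = 375*182 = 68250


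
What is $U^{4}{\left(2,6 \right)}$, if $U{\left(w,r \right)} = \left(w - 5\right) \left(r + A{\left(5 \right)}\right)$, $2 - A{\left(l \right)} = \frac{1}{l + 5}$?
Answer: $\frac{3154956561}{10000} \approx 3.155 \cdot 10^{5}$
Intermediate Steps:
$A{\left(l \right)} = 2 - \frac{1}{5 + l}$ ($A{\left(l \right)} = 2 - \frac{1}{l + 5} = 2 - \frac{1}{5 + l}$)
$U{\left(w,r \right)} = \left(-5 + w\right) \left(\frac{19}{10} + r\right)$ ($U{\left(w,r \right)} = \left(w - 5\right) \left(r + \frac{9 + 2 \cdot 5}{5 + 5}\right) = \left(-5 + w\right) \left(r + \frac{9 + 10}{10}\right) = \left(-5 + w\right) \left(r + \frac{1}{10} \cdot 19\right) = \left(-5 + w\right) \left(r + \frac{19}{10}\right) = \left(-5 + w\right) \left(\frac{19}{10} + r\right)$)
$U^{4}{\left(2,6 \right)} = \left(- \frac{19}{2} - 30 + \frac{19}{10} \cdot 2 + 6 \cdot 2\right)^{4} = \left(- \frac{19}{2} - 30 + \frac{19}{5} + 12\right)^{4} = \left(- \frac{237}{10}\right)^{4} = \frac{3154956561}{10000}$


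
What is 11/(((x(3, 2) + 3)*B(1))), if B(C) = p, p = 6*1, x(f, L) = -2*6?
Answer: -11/54 ≈ -0.20370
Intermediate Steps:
x(f, L) = -12
p = 6
B(C) = 6
11/(((x(3, 2) + 3)*B(1))) = 11/(((-12 + 3)*6)) = 11/((-9*6)) = 11/(-54) = 11*(-1/54) = -11/54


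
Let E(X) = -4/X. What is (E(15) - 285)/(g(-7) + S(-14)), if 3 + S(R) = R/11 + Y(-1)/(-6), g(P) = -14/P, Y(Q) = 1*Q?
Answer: 94138/695 ≈ 135.45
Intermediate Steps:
Y(Q) = Q
S(R) = -17/6 + R/11 (S(R) = -3 + (R/11 - 1/(-6)) = -3 + (R*(1/11) - 1*(-⅙)) = -3 + (R/11 + ⅙) = -3 + (⅙ + R/11) = -17/6 + R/11)
(E(15) - 285)/(g(-7) + S(-14)) = (-4/15 - 285)/(-14/(-7) + (-17/6 + (1/11)*(-14))) = (-4*1/15 - 285)/(-14*(-⅐) + (-17/6 - 14/11)) = (-4/15 - 285)/(2 - 271/66) = -4279/(15*(-139/66)) = -4279/15*(-66/139) = 94138/695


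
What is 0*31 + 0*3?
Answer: 0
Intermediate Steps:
0*31 + 0*3 = 0 + 0 = 0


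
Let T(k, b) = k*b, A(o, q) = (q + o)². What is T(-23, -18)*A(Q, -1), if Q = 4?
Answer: 3726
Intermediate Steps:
A(o, q) = (o + q)²
T(k, b) = b*k
T(-23, -18)*A(Q, -1) = (-18*(-23))*(4 - 1)² = 414*3² = 414*9 = 3726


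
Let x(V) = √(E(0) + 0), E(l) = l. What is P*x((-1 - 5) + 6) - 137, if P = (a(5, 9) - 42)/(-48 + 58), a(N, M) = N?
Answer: -137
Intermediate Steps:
P = -37/10 (P = (5 - 42)/(-48 + 58) = -37/10 ≈ -3.7000)
x(V) = 0 (x(V) = √(0 + 0) = √0 = 0)
P*x((-1 - 5) + 6) - 137 = -37/10*0 - 137 = 0 - 137 = -137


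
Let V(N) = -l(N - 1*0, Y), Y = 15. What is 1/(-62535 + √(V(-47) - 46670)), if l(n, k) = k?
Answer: -12507/782134582 - I*√46685/3910672910 ≈ -1.5991e-5 - 5.5251e-8*I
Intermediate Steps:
V(N) = -15 (V(N) = -1*15 = -15)
1/(-62535 + √(V(-47) - 46670)) = 1/(-62535 + √(-15 - 46670)) = 1/(-62535 + √(-46685)) = 1/(-62535 + I*√46685)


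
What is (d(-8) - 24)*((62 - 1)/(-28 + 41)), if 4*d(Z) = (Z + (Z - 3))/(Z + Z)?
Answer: -92537/832 ≈ -111.22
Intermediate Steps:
d(Z) = (-3 + 2*Z)/(8*Z) (d(Z) = ((Z + (Z - 3))/(Z + Z))/4 = ((Z + (-3 + Z))/((2*Z)))/4 = ((-3 + 2*Z)*(1/(2*Z)))/4 = ((-3 + 2*Z)/(2*Z))/4 = (-3 + 2*Z)/(8*Z))
(d(-8) - 24)*((62 - 1)/(-28 + 41)) = ((⅛)*(-3 + 2*(-8))/(-8) - 24)*((62 - 1)/(-28 + 41)) = ((⅛)*(-⅛)*(-3 - 16) - 24)*(61/13) = ((⅛)*(-⅛)*(-19) - 24)*(61*(1/13)) = (19/64 - 24)*(61/13) = -1517/64*61/13 = -92537/832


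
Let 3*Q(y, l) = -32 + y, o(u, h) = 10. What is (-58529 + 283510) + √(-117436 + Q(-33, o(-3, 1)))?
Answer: 224981 + I*√1057119/3 ≈ 2.2498e+5 + 342.72*I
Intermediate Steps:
Q(y, l) = -32/3 + y/3 (Q(y, l) = (-32 + y)/3 = -32/3 + y/3)
(-58529 + 283510) + √(-117436 + Q(-33, o(-3, 1))) = (-58529 + 283510) + √(-117436 + (-32/3 + (⅓)*(-33))) = 224981 + √(-117436 + (-32/3 - 11)) = 224981 + √(-117436 - 65/3) = 224981 + √(-352373/3) = 224981 + I*√1057119/3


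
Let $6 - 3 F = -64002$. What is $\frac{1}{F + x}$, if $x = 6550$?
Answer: $\frac{1}{27886} \approx 3.586 \cdot 10^{-5}$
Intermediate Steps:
$F = 21336$ ($F = 2 - -21334 = 2 + 21334 = 21336$)
$\frac{1}{F + x} = \frac{1}{21336 + 6550} = \frac{1}{27886}$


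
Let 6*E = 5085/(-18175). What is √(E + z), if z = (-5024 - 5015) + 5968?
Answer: 9*I*√2656378030/7270 ≈ 63.805*I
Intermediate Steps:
z = -4071 (z = -10039 + 5968 = -4071)
E = -339/7270 (E = (5085/(-18175))/6 = (5085*(-1/18175))/6 = (⅙)*(-1017/3635) = -339/7270 ≈ -0.046630)
√(E + z) = √(-339/7270 - 4071) = √(-29596509/7270) = 9*I*√2656378030/7270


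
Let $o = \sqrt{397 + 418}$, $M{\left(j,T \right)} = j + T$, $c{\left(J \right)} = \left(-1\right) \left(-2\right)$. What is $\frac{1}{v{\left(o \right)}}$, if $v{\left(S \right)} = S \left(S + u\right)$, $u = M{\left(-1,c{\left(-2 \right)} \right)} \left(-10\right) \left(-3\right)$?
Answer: $- \frac{1}{85} + \frac{6 \sqrt{815}}{13855} \approx 0.00059828$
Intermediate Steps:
$c{\left(J \right)} = 2$
$M{\left(j,T \right)} = T + j$
$u = 30$ ($u = \left(2 - 1\right) \left(-10\right) \left(-3\right) = 1 \left(-10\right) \left(-3\right) = \left(-10\right) \left(-3\right) = 30$)
$o = \sqrt{815} \approx 28.548$
$v{\left(S \right)} = S \left(30 + S\right)$ ($v{\left(S \right)} = S \left(S + 30\right) = S \left(30 + S\right)$)
$\frac{1}{v{\left(o \right)}} = \frac{1}{\sqrt{815} \left(30 + \sqrt{815}\right)} = \frac{\sqrt{815}}{815 \left(30 + \sqrt{815}\right)}$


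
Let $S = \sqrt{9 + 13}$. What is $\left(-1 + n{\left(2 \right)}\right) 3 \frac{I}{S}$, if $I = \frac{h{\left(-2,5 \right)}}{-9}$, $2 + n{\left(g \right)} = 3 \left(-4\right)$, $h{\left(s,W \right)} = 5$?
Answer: $\frac{25 \sqrt{22}}{22} \approx 5.33$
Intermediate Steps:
$S = \sqrt{22} \approx 4.6904$
$n{\left(g \right)} = -14$ ($n{\left(g \right)} = -2 + 3 \left(-4\right) = -2 - 12 = -14$)
$I = - \frac{5}{9}$ ($I = \frac{5}{-9} = 5 \left(- \frac{1}{9}\right) = - \frac{5}{9} \approx -0.55556$)
$\left(-1 + n{\left(2 \right)}\right) 3 \frac{I}{S} = \left(-1 - 14\right) 3 \left(- \frac{5}{9 \sqrt{22}}\right) = \left(-15\right) 3 \left(- \frac{5 \frac{\sqrt{22}}{22}}{9}\right) = - 45 \left(- \frac{5 \sqrt{22}}{198}\right) = \frac{25 \sqrt{22}}{22}$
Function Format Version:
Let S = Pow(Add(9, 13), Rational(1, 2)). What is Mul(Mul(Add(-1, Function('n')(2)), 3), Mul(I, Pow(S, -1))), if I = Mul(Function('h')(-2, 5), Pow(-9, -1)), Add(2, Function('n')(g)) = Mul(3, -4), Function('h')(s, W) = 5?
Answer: Mul(Rational(25, 22), Pow(22, Rational(1, 2))) ≈ 5.3300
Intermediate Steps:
S = Pow(22, Rational(1, 2)) ≈ 4.6904
Function('n')(g) = -14 (Function('n')(g) = Add(-2, Mul(3, -4)) = Add(-2, -12) = -14)
I = Rational(-5, 9) (I = Mul(5, Pow(-9, -1)) = Mul(5, Rational(-1, 9)) = Rational(-5, 9) ≈ -0.55556)
Mul(Mul(Add(-1, Function('n')(2)), 3), Mul(I, Pow(S, -1))) = Mul(Mul(Add(-1, -14), 3), Mul(Rational(-5, 9), Pow(Pow(22, Rational(1, 2)), -1))) = Mul(Mul(-15, 3), Mul(Rational(-5, 9), Mul(Rational(1, 22), Pow(22, Rational(1, 2))))) = Mul(-45, Mul(Rational(-5, 198), Pow(22, Rational(1, 2)))) = Mul(Rational(25, 22), Pow(22, Rational(1, 2)))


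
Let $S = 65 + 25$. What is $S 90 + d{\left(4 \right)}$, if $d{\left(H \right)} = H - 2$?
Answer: $8102$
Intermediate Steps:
$S = 90$
$d{\left(H \right)} = -2 + H$
$S 90 + d{\left(4 \right)} = 90 \cdot 90 + \left(-2 + 4\right) = 8100 + 2 = 8102$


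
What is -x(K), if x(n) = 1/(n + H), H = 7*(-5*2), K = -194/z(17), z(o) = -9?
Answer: 9/436 ≈ 0.020642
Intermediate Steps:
K = 194/9 (K = -194/(-9) = -194*(-⅑) = 194/9 ≈ 21.556)
H = -70 (H = 7*(-10) = -70)
x(n) = 1/(-70 + n) (x(n) = 1/(n - 70) = 1/(-70 + n))
-x(K) = -1/(-70 + 194/9) = -1/(-436/9) = -1*(-9/436) = 9/436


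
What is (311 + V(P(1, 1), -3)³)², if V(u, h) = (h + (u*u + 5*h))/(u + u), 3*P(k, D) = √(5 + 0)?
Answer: 15540148703449/5832000 - 1203536723*√5/2700 ≈ 1.6679e+6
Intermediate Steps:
P(k, D) = √5/3 (P(k, D) = √(5 + 0)/3 = √5/3)
V(u, h) = (u² + 6*h)/(2*u) (V(u, h) = (h + (u² + 5*h))/((2*u)) = (u² + 6*h)*(1/(2*u)) = (u² + 6*h)/(2*u))
(311 + V(P(1, 1), -3)³)² = (311 + ((√5/3)/2 + 3*(-3)/(√5/3))³)² = (311 + (√5/6 + 3*(-3)*(3*√5/5))³)² = (311 + (√5/6 - 27*√5/5)³)² = (311 + (-157*√5/30)³)² = (311 - 3869893*√5/5400)²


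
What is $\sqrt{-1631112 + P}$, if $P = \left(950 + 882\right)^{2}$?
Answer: $2 \sqrt{431278} \approx 1313.4$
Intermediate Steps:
$P = 3356224$ ($P = 1832^{2} = 3356224$)
$\sqrt{-1631112 + P} = \sqrt{-1631112 + 3356224} = \sqrt{1725112} = 2 \sqrt{431278}$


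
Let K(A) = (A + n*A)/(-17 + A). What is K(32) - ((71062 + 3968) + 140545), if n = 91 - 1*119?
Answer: -1078163/5 ≈ -2.1563e+5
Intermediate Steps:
n = -28 (n = 91 - 119 = -28)
K(A) = -27*A/(-17 + A) (K(A) = (A - 28*A)/(-17 + A) = (-27*A)/(-17 + A) = -27*A/(-17 + A))
K(32) - ((71062 + 3968) + 140545) = -27*32/(-17 + 32) - ((71062 + 3968) + 140545) = -27*32/15 - (75030 + 140545) = -27*32*1/15 - 1*215575 = -288/5 - 215575 = -1078163/5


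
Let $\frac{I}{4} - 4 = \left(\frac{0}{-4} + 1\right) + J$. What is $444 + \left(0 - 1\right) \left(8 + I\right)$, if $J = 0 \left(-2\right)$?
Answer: $416$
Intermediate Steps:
$J = 0$
$I = 20$ ($I = 16 + 4 \left(\left(\frac{0}{-4} + 1\right) + 0\right) = 16 + 4 \left(\left(0 \left(- \frac{1}{4}\right) + 1\right) + 0\right) = 16 + 4 \left(\left(0 + 1\right) + 0\right) = 16 + 4 \left(1 + 0\right) = 16 + 4 \cdot 1 = 16 + 4 = 20$)
$444 + \left(0 - 1\right) \left(8 + I\right) = 444 + \left(0 - 1\right) \left(8 + 20\right) = 444 - 28 = 416$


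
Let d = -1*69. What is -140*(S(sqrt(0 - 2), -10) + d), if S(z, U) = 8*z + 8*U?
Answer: 20860 - 1120*I*sqrt(2) ≈ 20860.0 - 1583.9*I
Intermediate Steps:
S(z, U) = 8*U + 8*z
d = -69
-140*(S(sqrt(0 - 2), -10) + d) = -140*((8*(-10) + 8*sqrt(0 - 2)) - 69) = -140*((-80 + 8*sqrt(-2)) - 69) = -140*((-80 + 8*(I*sqrt(2))) - 69) = -140*((-80 + 8*I*sqrt(2)) - 69) = -140*(-149 + 8*I*sqrt(2)) = 20860 - 1120*I*sqrt(2)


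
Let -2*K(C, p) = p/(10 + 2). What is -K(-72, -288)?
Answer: -12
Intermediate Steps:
K(C, p) = -p/24 (K(C, p) = -p/(2*(10 + 2)) = -p/(2*12) = -p/24)
-K(-72, -288) = -(-1)*(-288)/24 = -1*12 = -12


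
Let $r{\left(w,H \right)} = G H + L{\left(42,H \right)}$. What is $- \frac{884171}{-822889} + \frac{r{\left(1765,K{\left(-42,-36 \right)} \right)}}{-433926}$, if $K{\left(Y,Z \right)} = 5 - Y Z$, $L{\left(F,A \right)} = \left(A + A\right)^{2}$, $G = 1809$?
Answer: $- \frac{4848290631991}{357072932214} \approx -13.578$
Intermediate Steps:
$L{\left(F,A \right)} = 4 A^{2}$ ($L{\left(F,A \right)} = \left(2 A\right)^{2} = 4 A^{2}$)
$K{\left(Y,Z \right)} = 5 - Y Z$
$r{\left(w,H \right)} = 4 H^{2} + 1809 H$ ($r{\left(w,H \right)} = 1809 H + 4 H^{2} = 4 H^{2} + 1809 H$)
$- \frac{884171}{-822889} + \frac{r{\left(1765,K{\left(-42,-36 \right)} \right)}}{-433926} = - \frac{884171}{-822889} + \frac{\left(5 - \left(-42\right) \left(-36\right)\right) \left(1809 + 4 \left(5 - \left(-42\right) \left(-36\right)\right)\right)}{-433926} = \left(-884171\right) \left(- \frac{1}{822889}\right) + \left(5 - 1512\right) \left(1809 + 4 \left(5 - 1512\right)\right) \left(- \frac{1}{433926}\right) = \frac{884171}{822889} + - 1507 \left(1809 + 4 \left(-1507\right)\right) \left(- \frac{1}{433926}\right) = \frac{884171}{822889} + - 1507 \left(1809 - 6028\right) \left(- \frac{1}{433926}\right) = \frac{884171}{822889} + \left(-1507\right) \left(-4219\right) \left(- \frac{1}{433926}\right) = \frac{884171}{822889} + 6358033 \left(- \frac{1}{433926}\right) = \frac{884171}{822889} - \frac{6358033}{433926} = - \frac{4848290631991}{357072932214}$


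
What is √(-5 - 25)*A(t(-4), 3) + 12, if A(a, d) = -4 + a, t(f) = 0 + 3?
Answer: 12 - I*√30 ≈ 12.0 - 5.4772*I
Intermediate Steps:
t(f) = 3
√(-5 - 25)*A(t(-4), 3) + 12 = √(-5 - 25)*(-4 + 3) + 12 = √(-30)*(-1) + 12 = (I*√30)*(-1) + 12 = -I*√30 + 12 = 12 - I*√30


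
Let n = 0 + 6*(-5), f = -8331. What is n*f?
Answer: 249930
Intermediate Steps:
n = -30 (n = 0 - 30 = -30)
n*f = -30*(-8331) = 249930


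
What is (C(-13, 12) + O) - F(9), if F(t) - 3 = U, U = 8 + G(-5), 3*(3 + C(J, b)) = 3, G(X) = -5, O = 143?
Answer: 135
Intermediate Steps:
C(J, b) = -2 (C(J, b) = -3 + (⅓)*3 = -3 + 1 = -2)
U = 3 (U = 8 - 5 = 3)
F(t) = 6 (F(t) = 3 + 3 = 6)
(C(-13, 12) + O) - F(9) = (-2 + 143) - 1*6 = 141 - 6 = 135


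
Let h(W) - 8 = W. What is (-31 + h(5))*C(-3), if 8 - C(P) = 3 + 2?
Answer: -54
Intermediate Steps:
h(W) = 8 + W
C(P) = 3 (C(P) = 8 - (3 + 2) = 8 - 1*5 = 8 - 5 = 3)
(-31 + h(5))*C(-3) = (-31 + (8 + 5))*3 = (-31 + 13)*3 = -18*3 = -54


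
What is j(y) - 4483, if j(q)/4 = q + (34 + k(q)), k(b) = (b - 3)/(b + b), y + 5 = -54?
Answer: -270273/59 ≈ -4580.9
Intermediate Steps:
y = -59 (y = -5 - 54 = -59)
k(b) = (-3 + b)/(2*b) (k(b) = (-3 + b)/((2*b)) = (-3 + b)*(1/(2*b)) = (-3 + b)/(2*b))
j(q) = 136 + 4*q + 2*(-3 + q)/q (j(q) = 4*(q + (34 + (-3 + q)/(2*q))) = 4*(34 + q + (-3 + q)/(2*q)) = 136 + 4*q + 2*(-3 + q)/q)
j(y) - 4483 = (138 - 6/(-59) + 4*(-59)) - 4483 = (138 - 6*(-1/59) - 236) - 4483 = (138 + 6/59 - 236) - 4483 = -5776/59 - 4483 = -270273/59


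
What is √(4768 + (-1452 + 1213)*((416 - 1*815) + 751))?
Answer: 16*I*√310 ≈ 281.71*I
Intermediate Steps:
√(4768 + (-1452 + 1213)*((416 - 1*815) + 751)) = √(4768 - 239*((416 - 815) + 751)) = √(4768 - 239*(-399 + 751)) = √(4768 - 239*352) = √(4768 - 84128) = √(-79360) = 16*I*√310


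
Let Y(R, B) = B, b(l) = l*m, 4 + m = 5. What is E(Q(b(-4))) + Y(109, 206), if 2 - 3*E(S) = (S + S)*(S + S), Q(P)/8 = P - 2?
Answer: -8596/3 ≈ -2865.3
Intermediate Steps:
m = 1 (m = -4 + 5 = 1)
b(l) = l (b(l) = l*1 = l)
Q(P) = -16 + 8*P (Q(P) = 8*(P - 2) = 8*(-2 + P) = -16 + 8*P)
E(S) = ⅔ - 4*S²/3 (E(S) = ⅔ - (S + S)*(S + S)/3 = ⅔ - 2*S*2*S/3 = ⅔ - 4*S²/3)
E(Q(b(-4))) + Y(109, 206) = (⅔ - 4*(-16 + 8*(-4))²/3) + 206 = (⅔ - 4*(-16 - 32)²/3) + 206 = (⅔ - 4/3*(-48)²) + 206 = (⅔ - 4/3*2304) + 206 = (⅔ - 3072) + 206 = -9214/3 + 206 = -8596/3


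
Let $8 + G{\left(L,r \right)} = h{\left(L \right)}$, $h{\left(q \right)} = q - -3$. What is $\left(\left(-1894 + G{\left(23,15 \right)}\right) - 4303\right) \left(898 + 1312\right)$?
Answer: $-13655590$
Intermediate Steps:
$h{\left(q \right)} = 3 + q$ ($h{\left(q \right)} = q + 3 = 3 + q$)
$G{\left(L,r \right)} = -5 + L$ ($G{\left(L,r \right)} = -8 + \left(3 + L\right) = -5 + L$)
$\left(\left(-1894 + G{\left(23,15 \right)}\right) - 4303\right) \left(898 + 1312\right) = \left(\left(-1894 + \left(-5 + 23\right)\right) - 4303\right) \left(898 + 1312\right) = \left(\left(-1894 + 18\right) - 4303\right) 2210 = \left(-1876 - 4303\right) 2210 = \left(-6179\right) 2210 = -13655590$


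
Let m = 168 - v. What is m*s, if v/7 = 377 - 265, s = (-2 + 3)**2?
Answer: -616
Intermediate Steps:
s = 1 (s = 1**2 = 1)
v = 784 (v = 7*(377 - 265) = 7*112 = 784)
m = -616 (m = 168 - 1*784 = 168 - 784 = -616)
m*s = -616*1 = -616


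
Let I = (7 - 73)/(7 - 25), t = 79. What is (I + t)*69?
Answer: 5704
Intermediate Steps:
I = 11/3 (I = -66/(-18) = -66*(-1/18) = 11/3 ≈ 3.6667)
(I + t)*69 = (11/3 + 79)*69 = (248/3)*69 = 5704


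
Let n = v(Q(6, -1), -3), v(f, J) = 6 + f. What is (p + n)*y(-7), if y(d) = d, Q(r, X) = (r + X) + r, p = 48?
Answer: -455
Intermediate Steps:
Q(r, X) = X + 2*r (Q(r, X) = (X + r) + r = X + 2*r)
n = 17 (n = 6 + (-1 + 2*6) = 6 + (-1 + 12) = 6 + 11 = 17)
(p + n)*y(-7) = (48 + 17)*(-7) = 65*(-7) = -455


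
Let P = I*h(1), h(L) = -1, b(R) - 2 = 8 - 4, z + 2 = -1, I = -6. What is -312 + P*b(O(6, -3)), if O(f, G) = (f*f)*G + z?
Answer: -276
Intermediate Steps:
z = -3 (z = -2 - 1 = -3)
O(f, G) = -3 + G*f² (O(f, G) = (f*f)*G - 3 = f²*G - 3 = G*f² - 3 = -3 + G*f²)
b(R) = 6 (b(R) = 2 + (8 - 4) = 2 + 4 = 6)
P = 6 (P = -6*(-1) = 6)
-312 + P*b(O(6, -3)) = -312 + 6*6 = -312 + 36 = -276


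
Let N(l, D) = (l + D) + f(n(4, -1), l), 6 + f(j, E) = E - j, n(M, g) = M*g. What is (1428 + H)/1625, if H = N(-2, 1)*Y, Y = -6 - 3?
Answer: 1473/1625 ≈ 0.90646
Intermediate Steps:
Y = -9
f(j, E) = -6 + E - j (f(j, E) = -6 + (E - j) = -6 + E - j)
N(l, D) = -2 + D + 2*l (N(l, D) = (l + D) + (-6 + l - 4*(-1)) = (D + l) + (-6 + l - 1*(-4)) = (D + l) + (-6 + l + 4) = (D + l) + (-2 + l) = -2 + D + 2*l)
H = 45 (H = (-2 + 1 + 2*(-2))*(-9) = (-2 + 1 - 4)*(-9) = -5*(-9) = 45)
(1428 + H)/1625 = (1428 + 45)/1625 = 1473*(1/1625) = 1473/1625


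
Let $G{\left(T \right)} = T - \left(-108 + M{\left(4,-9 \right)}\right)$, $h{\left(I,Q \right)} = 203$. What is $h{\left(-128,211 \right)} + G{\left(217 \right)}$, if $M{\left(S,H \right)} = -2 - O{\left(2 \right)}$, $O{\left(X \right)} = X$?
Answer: $532$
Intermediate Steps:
$M{\left(S,H \right)} = -4$ ($M{\left(S,H \right)} = -2 - 2 = -4$)
$G{\left(T \right)} = 112 + T$ ($G{\left(T \right)} = T + \left(108 - -4\right) = T + \left(108 + 4\right) = T + 112 = 112 + T$)
$h{\left(-128,211 \right)} + G{\left(217 \right)} = 203 + \left(112 + 217\right) = 203 + 329 = 532$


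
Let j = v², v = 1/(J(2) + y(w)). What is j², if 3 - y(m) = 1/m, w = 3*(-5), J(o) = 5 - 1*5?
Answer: 50625/4477456 ≈ 0.011307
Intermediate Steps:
J(o) = 0 (J(o) = 5 - 5 = 0)
w = -15
y(m) = 3 - 1/m
v = 15/46 (v = 1/(0 + (3 - 1/(-15))) = 1/(0 + (3 - 1*(-1/15))) = 1/(0 + (3 + 1/15)) = 1/(0 + 46/15) = 1/(46/15) = 15/46 ≈ 0.32609)
j = 225/2116 (j = (15/46)² = 225/2116 ≈ 0.10633)
j² = (225/2116)² = 50625/4477456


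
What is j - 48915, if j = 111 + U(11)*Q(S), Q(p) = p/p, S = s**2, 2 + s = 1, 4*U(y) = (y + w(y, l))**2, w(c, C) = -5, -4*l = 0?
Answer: -48795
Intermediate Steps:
l = 0 (l = -1/4*0 = 0)
U(y) = (-5 + y)**2/4 (U(y) = (y - 5)**2/4 = (-5 + y)**2/4)
s = -1 (s = -2 + 1 = -1)
S = 1 (S = (-1)**2 = 1)
Q(p) = 1
j = 120 (j = 111 + ((-5 + 11)**2/4)*1 = 111 + ((1/4)*6**2)*1 = 111 + ((1/4)*36)*1 = 111 + 9*1 = 111 + 9 = 120)
j - 48915 = 120 - 48915 = -48795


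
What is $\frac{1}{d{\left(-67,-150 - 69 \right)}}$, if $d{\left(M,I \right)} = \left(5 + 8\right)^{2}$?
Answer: $\frac{1}{169} \approx 0.0059172$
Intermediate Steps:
$d{\left(M,I \right)} = 169$ ($d{\left(M,I \right)} = 13^{2} = 169$)
$\frac{1}{d{\left(-67,-150 - 69 \right)}} = \frac{1}{169}$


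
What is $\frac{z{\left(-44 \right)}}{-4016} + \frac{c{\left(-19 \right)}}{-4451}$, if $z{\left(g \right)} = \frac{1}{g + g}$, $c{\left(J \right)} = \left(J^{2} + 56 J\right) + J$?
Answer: $\frac{255165027}{1573019008} \approx 0.16221$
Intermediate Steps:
$c{\left(J \right)} = J^{2} + 57 J$
$z{\left(g \right)} = \frac{1}{2 g}$
$\frac{z{\left(-44 \right)}}{-4016} + \frac{c{\left(-19 \right)}}{-4451} = \frac{\frac{1}{2} \frac{1}{-44}}{-4016} + \frac{\left(-19\right) \left(57 - 19\right)}{-4451} = \frac{1}{2} \left(- \frac{1}{44}\right) \left(- \frac{1}{4016}\right) + \left(-19\right) 38 \left(- \frac{1}{4451}\right) = \left(- \frac{1}{88}\right) \left(- \frac{1}{4016}\right) - - \frac{722}{4451} = \frac{1}{353408} + \frac{722}{4451} = \frac{255165027}{1573019008}$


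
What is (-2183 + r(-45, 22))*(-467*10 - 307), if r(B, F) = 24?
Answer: 10745343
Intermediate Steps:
(-2183 + r(-45, 22))*(-467*10 - 307) = (-2183 + 24)*(-467*10 - 307) = -2159*(-4670 - 307) = -2159*(-4977) = 10745343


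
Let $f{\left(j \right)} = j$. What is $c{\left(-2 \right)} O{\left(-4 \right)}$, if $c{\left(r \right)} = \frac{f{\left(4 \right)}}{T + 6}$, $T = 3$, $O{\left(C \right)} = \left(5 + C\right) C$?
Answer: $- \frac{16}{9} \approx -1.7778$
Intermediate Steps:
$O{\left(C \right)} = C \left(5 + C\right)$
$c{\left(r \right)} = \frac{4}{9}$ ($c{\left(r \right)} = \frac{4}{3 + 6} = \frac{4}{9}$)
$c{\left(-2 \right)} O{\left(-4 \right)} = \frac{4 \left(- 4 \left(5 - 4\right)\right)}{9} = \frac{4 \left(\left(-4\right) 1\right)}{9} = \frac{4}{9} \left(-4\right) = - \frac{16}{9}$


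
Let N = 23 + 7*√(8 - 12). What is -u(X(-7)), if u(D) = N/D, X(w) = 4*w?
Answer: 23/28 + I/2 ≈ 0.82143 + 0.5*I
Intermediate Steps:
N = 23 + 14*I (N = 23 + 7*√(-4) = 23 + 7*(2*I) = 23 + 14*I ≈ 23.0 + 14.0*I)
u(D) = (23 + 14*I)/D
-u(X(-7)) = -(23 + 14*I)/(4*(-7)) = -(23 + 14*I)/(-28) = -(-1)*(23 + 14*I)/28 = -(-23/28 - I/2) = 23/28 + I/2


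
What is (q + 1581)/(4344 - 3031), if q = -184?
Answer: 1397/1313 ≈ 1.0640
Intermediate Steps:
(q + 1581)/(4344 - 3031) = (-184 + 1581)/(4344 - 3031) = 1397/1313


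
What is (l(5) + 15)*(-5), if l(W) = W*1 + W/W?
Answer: -105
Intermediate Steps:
l(W) = 1 + W (l(W) = W + 1 = 1 + W)
(l(5) + 15)*(-5) = ((1 + 5) + 15)*(-5) = (6 + 15)*(-5) = 21*(-5) = -105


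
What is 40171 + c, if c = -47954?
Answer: -7783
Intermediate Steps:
40171 + c = 40171 - 47954 = -7783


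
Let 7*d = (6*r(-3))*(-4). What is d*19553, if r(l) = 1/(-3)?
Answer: 156424/7 ≈ 22346.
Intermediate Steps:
r(l) = -⅓
d = 8/7 (d = ((6*(-⅓))*(-4))/7 = (-2*(-4))/7 = (⅐)*8 = 8/7 ≈ 1.1429)
d*19553 = (8/7)*19553 = 156424/7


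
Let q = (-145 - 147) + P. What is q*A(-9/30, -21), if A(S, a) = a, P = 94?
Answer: 4158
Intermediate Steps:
q = -198 (q = (-145 - 147) + 94 = -292 + 94 = -198)
q*A(-9/30, -21) = -198*(-21) = 4158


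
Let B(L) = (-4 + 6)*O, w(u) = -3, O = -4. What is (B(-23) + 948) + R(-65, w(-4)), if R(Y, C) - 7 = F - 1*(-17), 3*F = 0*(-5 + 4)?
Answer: 964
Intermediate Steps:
F = 0 (F = (0*(-5 + 4))/3 = (0*(-1))/3 = (⅓)*0 = 0)
B(L) = -8 (B(L) = (-4 + 6)*(-4) = 2*(-4) = -8)
R(Y, C) = 24 (R(Y, C) = 7 + (0 - 1*(-17)) = 7 + (0 + 17) = 7 + 17 = 24)
(B(-23) + 948) + R(-65, w(-4)) = (-8 + 948) + 24 = 940 + 24 = 964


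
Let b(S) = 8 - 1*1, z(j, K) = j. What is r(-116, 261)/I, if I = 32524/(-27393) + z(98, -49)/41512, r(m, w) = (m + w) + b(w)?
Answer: -86422504416/673725887 ≈ -128.28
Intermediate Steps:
b(S) = 7 (b(S) = 8 - 1 = 7)
r(m, w) = 7 + m + w (r(m, w) = (m + w) + 7 = 7 + m + w)
I = -673725887/568569108 (I = 32524/(-27393) + 98/41512 = 32524*(-1/27393) + 98*(1/41512) = -32524/27393 + 49/20756 = -673725887/568569108 ≈ -1.1849)
r(-116, 261)/I = (7 - 116 + 261)/(-673725887/568569108) = 152*(-568569108/673725887) = -86422504416/673725887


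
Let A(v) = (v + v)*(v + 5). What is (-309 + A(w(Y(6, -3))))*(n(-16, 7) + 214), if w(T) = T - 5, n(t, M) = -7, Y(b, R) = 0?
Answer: -63963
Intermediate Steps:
w(T) = -5 + T
A(v) = 2*v*(5 + v) (A(v) = (2*v)*(5 + v) = 2*v*(5 + v))
(-309 + A(w(Y(6, -3))))*(n(-16, 7) + 214) = (-309 + 2*(-5 + 0)*(5 + (-5 + 0)))*(-7 + 214) = (-309 + 2*(-5)*(5 - 5))*207 = (-309 + 2*(-5)*0)*207 = (-309 + 0)*207 = -309*207 = -63963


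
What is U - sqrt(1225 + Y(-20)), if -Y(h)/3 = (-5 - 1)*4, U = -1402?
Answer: -1402 - sqrt(1297) ≈ -1438.0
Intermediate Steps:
Y(h) = 72 (Y(h) = -3*(-5 - 1)*4 = -(-18)*4 = -3*(-24) = 72)
U - sqrt(1225 + Y(-20)) = -1402 - sqrt(1225 + 72) = -1402 - sqrt(1297)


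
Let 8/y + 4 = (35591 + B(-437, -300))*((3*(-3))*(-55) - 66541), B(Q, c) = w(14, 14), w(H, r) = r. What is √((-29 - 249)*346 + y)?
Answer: 20*I*√332442036549372506757/1175783917 ≈ 310.14*I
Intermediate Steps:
B(Q, c) = 14
y = -4/1175783917 (y = 8/(-4 + (35591 + 14)*((3*(-3))*(-55) - 66541)) = 8/(-4 + 35605*(-9*(-55) - 66541)) = 8/(-4 + 35605*(495 - 66541)) = 8/(-4 + 35605*(-66046)) = 8/(-4 - 2351567830) = 8/(-2351567834) = 8*(-1/2351567834) = -4/1175783917 ≈ -3.4020e-9)
√((-29 - 249)*346 + y) = √((-29 - 249)*346 - 4/1175783917) = √(-278*346 - 4/1175783917) = √(-96188 - 4/1175783917) = √(-113096303408400/1175783917) = 20*I*√332442036549372506757/1175783917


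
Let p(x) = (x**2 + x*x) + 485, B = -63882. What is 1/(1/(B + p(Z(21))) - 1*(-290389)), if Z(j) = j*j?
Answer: 325565/94540494786 ≈ 3.4437e-6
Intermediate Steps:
Z(j) = j**2
p(x) = 485 + 2*x**2 (p(x) = (x**2 + x**2) + 485 = 2*x**2 + 485 = 485 + 2*x**2)
1/(1/(B + p(Z(21))) - 1*(-290389)) = 1/(1/(-63882 + (485 + 2*(21**2)**2)) - 1*(-290389)) = 1/(1/(-63882 + (485 + 2*441**2)) + 290389) = 1/(1/(-63882 + (485 + 2*194481)) + 290389) = 1/(1/(-63882 + (485 + 388962)) + 290389) = 1/(1/(-63882 + 389447) + 290389) = 1/(1/325565 + 290389) = 1/(94540494786/325565) = 325565/94540494786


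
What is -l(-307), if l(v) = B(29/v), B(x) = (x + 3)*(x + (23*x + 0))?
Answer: 620832/94249 ≈ 6.5871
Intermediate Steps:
B(x) = 24*x*(3 + x) (B(x) = (3 + x)*(x + 23*x) = (3 + x)*(24*x) = 24*x*(3 + x))
l(v) = 696*(3 + 29/v)/v (l(v) = 24*(29/v)*(3 + 29/v) = 696*(3 + 29/v)/v)
-l(-307) = -696*(29 + 3*(-307))/(-307)² = -696*(29 - 921)/94249 = -696*(-892)/94249 = -1*(-620832/94249) = 620832/94249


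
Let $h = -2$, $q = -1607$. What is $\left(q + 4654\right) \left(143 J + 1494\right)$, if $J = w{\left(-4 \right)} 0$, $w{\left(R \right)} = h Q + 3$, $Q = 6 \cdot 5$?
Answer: $4552218$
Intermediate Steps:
$Q = 30$
$w{\left(R \right)} = -57$ ($w{\left(R \right)} = \left(-2\right) 30 + 3 = -60 + 3 = -57$)
$J = 0$ ($J = \left(-57\right) 0 = 0$)
$\left(q + 4654\right) \left(143 J + 1494\right) = \left(-1607 + 4654\right) \left(143 \cdot 0 + 1494\right) = 3047 \left(0 + 1494\right) = 3047 \cdot 1494 = 4552218$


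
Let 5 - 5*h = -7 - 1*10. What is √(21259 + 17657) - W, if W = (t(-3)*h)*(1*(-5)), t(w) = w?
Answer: -66 + 6*√1081 ≈ 131.27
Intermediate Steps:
h = 22/5 (h = 1 - (-7 - 1*10)/5 = 1 - (-7 - 10)/5 = 1 - ⅕*(-17) = 1 + 17/5 = 22/5 ≈ 4.4000)
W = 66 (W = (-3*22/5)*(1*(-5)) = -66/5*(-5) = 66)
√(21259 + 17657) - W = √(21259 + 17657) - 1*66 = √38916 - 66 = 6*√1081 - 66 = -66 + 6*√1081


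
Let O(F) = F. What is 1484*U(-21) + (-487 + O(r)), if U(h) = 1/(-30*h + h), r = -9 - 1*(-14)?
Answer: -41722/87 ≈ -479.56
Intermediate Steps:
r = 5 (r = -9 + 14 = 5)
U(h) = -1/(29*h) (U(h) = 1/(-29*h) = -1/(29*h))
1484*U(-21) + (-487 + O(r)) = 1484*(-1/29/(-21)) + (-487 + 5) = 1484*(-1/29*(-1/21)) - 482 = 1484*(1/609) - 482 = 212/87 - 482 = -41722/87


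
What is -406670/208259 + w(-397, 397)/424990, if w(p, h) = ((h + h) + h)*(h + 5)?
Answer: -36560011381/44253996205 ≈ -0.82614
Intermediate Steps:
w(p, h) = 3*h*(5 + h) (w(p, h) = (2*h + h)*(5 + h) = (3*h)*(5 + h) = 3*h*(5 + h))
-406670/208259 + w(-397, 397)/424990 = -406670/208259 + (3*397*(5 + 397))/424990 = -406670*1/208259 + (3*397*402)*(1/424990) = -406670/208259 + 478782*(1/424990) = -406670/208259 + 239391/212495 = -36560011381/44253996205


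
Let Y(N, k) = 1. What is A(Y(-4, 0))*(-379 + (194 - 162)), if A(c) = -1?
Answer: 347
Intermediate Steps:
A(Y(-4, 0))*(-379 + (194 - 162)) = -(-379 + (194 - 162)) = -(-379 + 32) = -1*(-347) = 347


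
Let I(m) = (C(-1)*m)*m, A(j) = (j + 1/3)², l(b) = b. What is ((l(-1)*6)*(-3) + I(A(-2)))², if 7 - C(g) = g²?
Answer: 3013696/729 ≈ 4134.0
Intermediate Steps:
A(j) = (⅓ + j)² (A(j) = (j + ⅓)² = (⅓ + j)²)
C(g) = 7 - g²
I(m) = 6*m² (I(m) = ((7 - 1*(-1)²)*m)*m = ((7 - 1*1)*m)*m = ((7 - 1)*m)*m = (6*m)*m = 6*m²)
((l(-1)*6)*(-3) + I(A(-2)))² = (-1*6*(-3) + 6*((1 + 3*(-2))²/9)²)² = (-6*(-3) + 6*((1 - 6)²/9)²)² = (18 + 6*((⅑)*(-5)²)²)² = (18 + 6*((⅑)*25)²)² = (18 + 6*(25/9)²)² = (18 + 6*(625/81))² = (18 + 1250/27)² = (1736/27)² = 3013696/729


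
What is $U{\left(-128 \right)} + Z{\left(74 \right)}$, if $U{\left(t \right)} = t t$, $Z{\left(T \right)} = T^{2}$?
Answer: $21860$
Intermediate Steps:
$U{\left(t \right)} = t^{2}$
$U{\left(-128 \right)} + Z{\left(74 \right)} = \left(-128\right)^{2} + 74^{2} = 16384 + 5476 = 21860$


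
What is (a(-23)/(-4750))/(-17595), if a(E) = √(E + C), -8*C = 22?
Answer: I*√103/167152500 ≈ 6.0716e-8*I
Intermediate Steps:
C = -11/4 (C = -⅛*22 = -11/4 ≈ -2.7500)
a(E) = √(-11/4 + E) (a(E) = √(E - 11/4) = √(-11/4 + E))
(a(-23)/(-4750))/(-17595) = ((√(-11 + 4*(-23))/2)/(-4750))/(-17595) = ((√(-11 - 92)/2)*(-1/4750))*(-1/17595) = ((√(-103)/2)*(-1/4750))*(-1/17595) = (((I*√103)/2)*(-1/4750))*(-1/17595) = ((I*√103/2)*(-1/4750))*(-1/17595) = -I*√103/9500*(-1/17595) = I*√103/167152500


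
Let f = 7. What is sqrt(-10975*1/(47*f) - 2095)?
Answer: I*sqrt(230375670)/329 ≈ 46.134*I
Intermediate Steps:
sqrt(-10975*1/(47*f) - 2095) = sqrt(-10975/(7*47) - 2095) = sqrt(-10975/329 - 2095) = sqrt(-700230/329) = I*sqrt(230375670)/329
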